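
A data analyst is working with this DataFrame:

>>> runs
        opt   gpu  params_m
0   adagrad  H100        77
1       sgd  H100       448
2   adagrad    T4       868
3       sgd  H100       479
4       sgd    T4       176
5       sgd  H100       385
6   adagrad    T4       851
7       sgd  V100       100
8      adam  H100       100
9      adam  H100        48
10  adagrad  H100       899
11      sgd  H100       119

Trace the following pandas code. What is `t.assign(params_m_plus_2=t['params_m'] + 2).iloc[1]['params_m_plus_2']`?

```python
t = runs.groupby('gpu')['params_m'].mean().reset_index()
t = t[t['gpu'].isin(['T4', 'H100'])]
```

group by gpu, mean of params_m:
gpu
H100    319.375000
T4      631.666667
V100    100.000000
Name: params_m, dtype: float64
reset_index():
    gpu    params_m
0  H100  319.375000
1    T4  631.666667
2  V100  100.000000
filter rows where gpu in ['T4', 'H100']:
    gpu    params_m
0  H100  319.375000
1    T4  631.666667
add column params_m_plus_2 = t['params_m'] + 2:
    gpu    params_m  params_m_plus_2
0  H100  319.375000       321.375000
1    T4  631.666667       633.666667

633.666666667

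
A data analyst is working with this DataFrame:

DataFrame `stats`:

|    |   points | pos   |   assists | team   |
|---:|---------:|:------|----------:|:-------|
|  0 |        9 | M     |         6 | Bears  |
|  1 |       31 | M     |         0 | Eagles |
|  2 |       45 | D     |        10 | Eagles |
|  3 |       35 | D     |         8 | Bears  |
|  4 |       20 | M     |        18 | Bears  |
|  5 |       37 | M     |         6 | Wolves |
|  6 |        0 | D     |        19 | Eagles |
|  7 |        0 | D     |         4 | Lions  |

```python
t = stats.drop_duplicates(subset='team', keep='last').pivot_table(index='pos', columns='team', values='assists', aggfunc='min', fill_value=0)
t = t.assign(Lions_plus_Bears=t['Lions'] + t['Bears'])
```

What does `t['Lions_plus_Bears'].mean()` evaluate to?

drop duplicate team (keep=last):
   points pos  assists    team
4      20   M       18   Bears
5      37   M        6  Wolves
6       0   D       19  Eagles
7       0   D        4   Lions
pivot: rows=pos, cols=team, min(assists):
team  Bears  Eagles  Lions  Wolves
pos                               
D         0      19      4       0
M        18       0      0       6
add column Lions_plus_Bears = t['Lions'] + t['Bears']:
team  Bears  Eagles  Lions  Wolves  Lions_plus_Bears
pos                                                 
D         0      19      4       0                 4
M        18       0      0       6                18

11.0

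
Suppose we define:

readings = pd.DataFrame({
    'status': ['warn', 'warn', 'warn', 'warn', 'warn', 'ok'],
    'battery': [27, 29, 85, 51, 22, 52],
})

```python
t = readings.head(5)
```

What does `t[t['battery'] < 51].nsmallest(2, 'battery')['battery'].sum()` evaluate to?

49

take first 5 rows:
  status  battery
0   warn       27
1   warn       29
2   warn       85
3   warn       51
4   warn       22
filter rows where battery < 51:
  status  battery
0   warn       27
1   warn       29
4   warn       22
take 2 rows with smallest battery:
  status  battery
4   warn       22
0   warn       27
Then the sum of column 'battery': 49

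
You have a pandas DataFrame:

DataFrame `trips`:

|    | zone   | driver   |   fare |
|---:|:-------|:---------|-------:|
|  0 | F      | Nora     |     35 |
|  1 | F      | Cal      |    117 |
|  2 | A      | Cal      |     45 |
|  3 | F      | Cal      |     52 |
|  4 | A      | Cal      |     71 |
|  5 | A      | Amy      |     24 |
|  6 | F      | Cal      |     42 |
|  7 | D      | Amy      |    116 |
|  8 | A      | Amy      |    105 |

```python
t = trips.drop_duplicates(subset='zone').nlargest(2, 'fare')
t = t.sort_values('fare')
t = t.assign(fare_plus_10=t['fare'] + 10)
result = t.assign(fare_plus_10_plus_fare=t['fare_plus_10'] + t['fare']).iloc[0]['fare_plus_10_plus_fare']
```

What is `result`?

drop duplicate zone (keep=first):
  zone driver  fare
0    F   Nora    35
2    A    Cal    45
7    D    Amy   116
take 2 rows with largest fare:
  zone driver  fare
7    D    Amy   116
2    A    Cal    45
sort by fare:
  zone driver  fare
2    A    Cal    45
7    D    Amy   116
add column fare_plus_10 = t['fare'] + 10:
  zone driver  fare  fare_plus_10
2    A    Cal    45            55
7    D    Amy   116           126
add column fare_plus_10_plus_fare = t['fare_plus_10'] + t['fare']:
  zone driver  fare  fare_plus_10  fare_plus_10_plus_fare
2    A    Cal    45            55                     100
7    D    Amy   116           126                     242
value at position 0, column 'fare_plus_10_plus_fare' → 100

100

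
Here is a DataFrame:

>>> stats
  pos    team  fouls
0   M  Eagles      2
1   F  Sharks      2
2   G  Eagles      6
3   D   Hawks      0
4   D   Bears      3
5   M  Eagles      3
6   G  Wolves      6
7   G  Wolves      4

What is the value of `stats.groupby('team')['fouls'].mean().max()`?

group by team, mean of fouls:
team
Bears     3.000000
Eagles    3.666667
Hawks     0.000000
Sharks    2.000000
Wolves    5.000000
Name: fouls, dtype: float64
Reading off the max of the resulting series, we get 5.0.

5.0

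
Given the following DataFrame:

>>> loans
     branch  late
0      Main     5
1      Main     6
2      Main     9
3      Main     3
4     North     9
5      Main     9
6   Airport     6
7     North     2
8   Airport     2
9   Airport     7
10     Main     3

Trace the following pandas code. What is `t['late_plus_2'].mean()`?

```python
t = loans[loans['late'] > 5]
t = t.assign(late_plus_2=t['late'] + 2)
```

9.66666666667

filter rows where late > 5:
    branch  late
1     Main     6
2     Main     9
4    North     9
5     Main     9
6  Airport     6
9  Airport     7
add column late_plus_2 = t['late'] + 2:
    branch  late  late_plus_2
1     Main     6            8
2     Main     9           11
4    North     9           11
5     Main     9           11
6  Airport     6            8
9  Airport     7            9
So mean() = 9.66666666667.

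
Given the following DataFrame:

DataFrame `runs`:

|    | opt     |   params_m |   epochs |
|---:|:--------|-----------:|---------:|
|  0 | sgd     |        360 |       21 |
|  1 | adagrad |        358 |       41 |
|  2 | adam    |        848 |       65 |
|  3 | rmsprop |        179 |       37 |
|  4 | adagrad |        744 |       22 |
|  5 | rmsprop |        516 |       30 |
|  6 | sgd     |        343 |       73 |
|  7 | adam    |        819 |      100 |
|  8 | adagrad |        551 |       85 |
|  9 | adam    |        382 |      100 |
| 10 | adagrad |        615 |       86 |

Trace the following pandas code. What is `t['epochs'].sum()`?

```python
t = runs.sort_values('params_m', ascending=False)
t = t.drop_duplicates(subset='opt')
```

sort by params_m descending:
        opt  params_m  epochs
2      adam       848      65
7      adam       819     100
4   adagrad       744      22
10  adagrad       615      86
8   adagrad       551      85
5   rmsprop       516      30
9      adam       382     100
0       sgd       360      21
1   adagrad       358      41
6       sgd       343      73
3   rmsprop       179      37
drop duplicate opt (keep=first):
       opt  params_m  epochs
2     adam       848      65
4  adagrad       744      22
5  rmsprop       516      30
0      sgd       360      21
Reading off the sum of column 'epochs', we get 138.

138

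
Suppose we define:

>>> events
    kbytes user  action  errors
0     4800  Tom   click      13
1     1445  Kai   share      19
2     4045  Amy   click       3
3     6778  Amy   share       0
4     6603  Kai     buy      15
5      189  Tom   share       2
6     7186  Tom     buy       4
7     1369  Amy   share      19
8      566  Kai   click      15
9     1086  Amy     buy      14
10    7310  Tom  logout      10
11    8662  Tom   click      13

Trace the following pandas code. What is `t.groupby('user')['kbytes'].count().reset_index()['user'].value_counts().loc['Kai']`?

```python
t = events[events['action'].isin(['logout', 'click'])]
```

1

filter rows where action in ['logout', 'click']:
    kbytes user  action  errors
0     4800  Tom   click      13
2     4045  Amy   click       3
8      566  Kai   click      15
10    7310  Tom  logout      10
11    8662  Tom   click      13
group by user, count of kbytes:
user
Amy    1
Kai    1
Tom    3
Name: kbytes, dtype: int64
reset_index():
  user  kbytes
0  Amy       1
1  Kai       1
2  Tom       3
value_counts of user:
user
Amy    1
Kai    1
Tom    1
Name: count, dtype: int64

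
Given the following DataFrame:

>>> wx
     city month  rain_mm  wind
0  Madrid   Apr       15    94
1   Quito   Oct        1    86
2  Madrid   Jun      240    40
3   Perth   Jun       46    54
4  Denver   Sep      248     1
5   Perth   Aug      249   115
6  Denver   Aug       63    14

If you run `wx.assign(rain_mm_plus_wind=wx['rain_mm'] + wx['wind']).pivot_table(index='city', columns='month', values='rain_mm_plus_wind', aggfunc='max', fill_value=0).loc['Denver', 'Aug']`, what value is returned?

77

add column rain_mm_plus_wind = wx['rain_mm'] + wx['wind']:
     city month  rain_mm  wind  rain_mm_plus_wind
0  Madrid   Apr       15    94                109
1   Quito   Oct        1    86                 87
2  Madrid   Jun      240    40                280
3   Perth   Jun       46    54                100
4  Denver   Sep      248     1                249
5   Perth   Aug      249   115                364
6  Denver   Aug       63    14                 77
pivot: rows=city, cols=month, max(rain_mm_plus_wind):
month   Apr  Aug  Jun  Oct  Sep
city                           
Denver    0   77    0    0  249
Madrid  109    0  280    0    0
Perth     0  364  100    0    0
Quito     0    0    0   87    0
So loc['Denver', 'Aug'] = 77.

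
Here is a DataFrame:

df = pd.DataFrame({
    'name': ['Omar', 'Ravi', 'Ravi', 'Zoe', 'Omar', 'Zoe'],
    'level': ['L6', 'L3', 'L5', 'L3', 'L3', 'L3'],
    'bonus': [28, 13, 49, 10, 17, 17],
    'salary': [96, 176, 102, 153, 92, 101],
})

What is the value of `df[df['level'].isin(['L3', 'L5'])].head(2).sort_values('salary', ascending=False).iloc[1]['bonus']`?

49

filter rows where level in ['L3', 'L5']:
   name level  bonus  salary
1  Ravi    L3     13     176
2  Ravi    L5     49     102
3   Zoe    L3     10     153
4  Omar    L3     17      92
5   Zoe    L3     17     101
take first 2 rows:
   name level  bonus  salary
1  Ravi    L3     13     176
2  Ravi    L5     49     102
sort by salary descending:
   name level  bonus  salary
1  Ravi    L3     13     176
2  Ravi    L5     49     102
So iloc[1]['bonus'] = 49.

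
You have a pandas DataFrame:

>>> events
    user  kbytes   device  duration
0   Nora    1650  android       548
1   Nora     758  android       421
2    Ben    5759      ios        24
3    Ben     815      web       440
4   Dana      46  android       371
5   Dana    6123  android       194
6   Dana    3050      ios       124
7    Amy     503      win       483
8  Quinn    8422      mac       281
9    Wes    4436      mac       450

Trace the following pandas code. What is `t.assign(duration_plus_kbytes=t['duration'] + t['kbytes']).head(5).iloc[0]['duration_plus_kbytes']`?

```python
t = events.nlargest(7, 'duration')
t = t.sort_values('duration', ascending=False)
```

take 7 rows with largest duration:
    user  kbytes   device  duration
0   Nora    1650  android       548
7    Amy     503      win       483
9    Wes    4436      mac       450
3    Ben     815      web       440
1   Nora     758  android       421
4   Dana      46  android       371
8  Quinn    8422      mac       281
sort by duration descending:
    user  kbytes   device  duration
0   Nora    1650  android       548
7    Amy     503      win       483
9    Wes    4436      mac       450
3    Ben     815      web       440
1   Nora     758  android       421
4   Dana      46  android       371
8  Quinn    8422      mac       281
add column duration_plus_kbytes = t['duration'] + t['kbytes']:
    user  kbytes   device  duration  duration_plus_kbytes
0   Nora    1650  android       548                  2198
7    Amy     503      win       483                   986
9    Wes    4436      mac       450                  4886
3    Ben     815      web       440                  1255
1   Nora     758  android       421                  1179
4   Dana      46  android       371                   417
8  Quinn    8422      mac       281                  8703
take first 5 rows:
   user  kbytes   device  duration  duration_plus_kbytes
0  Nora    1650  android       548                  2198
7   Amy     503      win       483                   986
9   Wes    4436      mac       450                  4886
3   Ben     815      web       440                  1255
1  Nora     758  android       421                  1179
Hence 2198.

2198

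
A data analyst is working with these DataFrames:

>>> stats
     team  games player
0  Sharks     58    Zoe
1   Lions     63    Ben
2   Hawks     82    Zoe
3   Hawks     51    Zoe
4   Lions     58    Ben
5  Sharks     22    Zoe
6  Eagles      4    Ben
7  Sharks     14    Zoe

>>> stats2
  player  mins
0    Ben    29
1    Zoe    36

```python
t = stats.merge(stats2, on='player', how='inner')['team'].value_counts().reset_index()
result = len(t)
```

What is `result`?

4

merge on 'player' (how='inner') → 8 rows:
     team  games player  mins
0  Sharks     58    Zoe    36
1   Lions     63    Ben    29
2   Hawks     82    Zoe    36
3   Hawks     51    Zoe    36
4   Lions     58    Ben    29
5  Sharks     22    Zoe    36
6  Eagles      4    Ben    29
7  Sharks     14    Zoe    36
value_counts of team:
team
Sharks    3
Lions     2
Hawks     2
Eagles    1
Name: count, dtype: int64
reset_index():
     team  count
0  Sharks      3
1   Lions      2
2   Hawks      2
3  Eagles      1
Taking the number of rows gives 4.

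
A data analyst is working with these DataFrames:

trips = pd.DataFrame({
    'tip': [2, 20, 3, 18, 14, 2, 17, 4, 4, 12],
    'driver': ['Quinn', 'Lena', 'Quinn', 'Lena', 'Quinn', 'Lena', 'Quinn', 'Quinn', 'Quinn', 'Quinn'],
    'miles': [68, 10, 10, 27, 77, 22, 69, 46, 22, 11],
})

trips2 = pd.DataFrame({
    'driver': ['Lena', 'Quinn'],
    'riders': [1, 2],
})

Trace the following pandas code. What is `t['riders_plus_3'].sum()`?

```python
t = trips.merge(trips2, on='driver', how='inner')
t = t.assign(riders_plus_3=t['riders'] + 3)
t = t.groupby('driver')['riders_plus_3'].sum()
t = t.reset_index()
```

47

merge on 'driver' (how='inner') → 10 rows:
   tip driver  miles  riders
0    2  Quinn     68       2
1   20   Lena     10       1
2    3  Quinn     10       2
3   18   Lena     27       1
4   14  Quinn     77       2
5    2   Lena     22       1
6   17  Quinn     69       2
7    4  Quinn     46       2
8    4  Quinn     22       2
9   12  Quinn     11       2
add column riders_plus_3 = t['riders'] + 3:
   tip driver  miles  riders  riders_plus_3
0    2  Quinn     68       2              5
1   20   Lena     10       1              4
2    3  Quinn     10       2              5
3   18   Lena     27       1              4
4   14  Quinn     77       2              5
5    2   Lena     22       1              4
6   17  Quinn     69       2              5
7    4  Quinn     46       2              5
8    4  Quinn     22       2              5
9   12  Quinn     11       2              5
group by driver, sum of riders_plus_3:
driver
Lena     12
Quinn    35
Name: riders_plus_3, dtype: int64
reset_index():
  driver  riders_plus_3
0   Lena             12
1  Quinn             35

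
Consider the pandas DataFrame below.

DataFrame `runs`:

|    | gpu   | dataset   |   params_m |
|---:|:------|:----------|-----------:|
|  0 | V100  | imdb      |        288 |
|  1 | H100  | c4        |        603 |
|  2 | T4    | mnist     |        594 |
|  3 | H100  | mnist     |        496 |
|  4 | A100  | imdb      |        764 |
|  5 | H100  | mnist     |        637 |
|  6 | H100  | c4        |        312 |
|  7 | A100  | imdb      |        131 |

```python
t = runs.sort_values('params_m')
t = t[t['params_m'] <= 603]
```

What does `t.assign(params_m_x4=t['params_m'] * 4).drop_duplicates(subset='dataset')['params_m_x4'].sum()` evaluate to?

sort by params_m:
    gpu dataset  params_m
7  A100    imdb       131
0  V100    imdb       288
6  H100      c4       312
3  H100   mnist       496
2    T4   mnist       594
1  H100      c4       603
5  H100   mnist       637
4  A100    imdb       764
filter rows where params_m <= 603:
    gpu dataset  params_m
7  A100    imdb       131
0  V100    imdb       288
6  H100      c4       312
3  H100   mnist       496
2    T4   mnist       594
1  H100      c4       603
add column params_m_x4 = t['params_m'] * 4:
    gpu dataset  params_m  params_m_x4
7  A100    imdb       131          524
0  V100    imdb       288         1152
6  H100      c4       312         1248
3  H100   mnist       496         1984
2    T4   mnist       594         2376
1  H100      c4       603         2412
drop duplicate dataset (keep=first):
    gpu dataset  params_m  params_m_x4
7  A100    imdb       131          524
6  H100      c4       312         1248
3  H100   mnist       496         1984
sum of column 'params_m_x4' → 3756

3756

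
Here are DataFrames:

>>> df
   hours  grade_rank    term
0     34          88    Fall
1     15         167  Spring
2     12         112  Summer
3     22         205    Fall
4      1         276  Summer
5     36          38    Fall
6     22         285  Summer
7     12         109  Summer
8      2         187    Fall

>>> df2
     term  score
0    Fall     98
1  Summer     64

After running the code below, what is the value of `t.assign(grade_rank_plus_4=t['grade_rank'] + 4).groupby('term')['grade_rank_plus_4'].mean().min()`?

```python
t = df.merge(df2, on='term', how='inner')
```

merge on 'term' (how='inner') → 8 rows:
   hours  grade_rank    term  score
0     34          88    Fall     98
1     12         112  Summer     64
2     22         205    Fall     98
3      1         276  Summer     64
4     36          38    Fall     98
5     22         285  Summer     64
6     12         109  Summer     64
7      2         187    Fall     98
add column grade_rank_plus_4 = t['grade_rank'] + 4:
   hours  grade_rank    term  score  grade_rank_plus_4
0     34          88    Fall     98                 92
1     12         112  Summer     64                116
2     22         205    Fall     98                209
3      1         276  Summer     64                280
4     36          38    Fall     98                 42
5     22         285  Summer     64                289
6     12         109  Summer     64                113
7      2         187    Fall     98                191
group by term, mean of grade_rank_plus_4:
term
Fall      133.5
Summer    199.5
Name: grade_rank_plus_4, dtype: float64

133.5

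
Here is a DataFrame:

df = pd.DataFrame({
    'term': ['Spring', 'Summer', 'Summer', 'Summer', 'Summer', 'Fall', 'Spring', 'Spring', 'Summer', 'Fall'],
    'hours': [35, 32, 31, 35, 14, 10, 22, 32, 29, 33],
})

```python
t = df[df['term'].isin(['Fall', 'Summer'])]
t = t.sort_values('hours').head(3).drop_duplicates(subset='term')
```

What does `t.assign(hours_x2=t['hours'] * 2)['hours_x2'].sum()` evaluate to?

48

filter rows where term in ['Fall', 'Summer']:
     term  hours
1  Summer     32
2  Summer     31
3  Summer     35
4  Summer     14
5    Fall     10
8  Summer     29
9    Fall     33
sort by hours:
     term  hours
5    Fall     10
4  Summer     14
8  Summer     29
2  Summer     31
1  Summer     32
9    Fall     33
3  Summer     35
take first 3 rows:
     term  hours
5    Fall     10
4  Summer     14
8  Summer     29
drop duplicate term (keep=first):
     term  hours
5    Fall     10
4  Summer     14
add column hours_x2 = t['hours'] * 2:
     term  hours  hours_x2
5    Fall     10        20
4  Summer     14        28
Then the sum of column 'hours_x2': 48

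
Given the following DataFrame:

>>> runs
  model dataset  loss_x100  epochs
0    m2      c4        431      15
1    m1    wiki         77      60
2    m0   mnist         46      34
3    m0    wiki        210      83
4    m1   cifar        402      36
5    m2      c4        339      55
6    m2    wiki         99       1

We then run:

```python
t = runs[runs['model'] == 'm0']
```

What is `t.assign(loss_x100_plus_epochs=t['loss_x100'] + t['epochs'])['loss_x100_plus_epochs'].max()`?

filter rows where model == 'm0':
  model dataset  loss_x100  epochs
2    m0   mnist         46      34
3    m0    wiki        210      83
add column loss_x100_plus_epochs = t['loss_x100'] + t['epochs']:
  model dataset  loss_x100  epochs  loss_x100_plus_epochs
2    m0   mnist         46      34                     80
3    m0    wiki        210      83                    293
Then the max of column 'loss_x100_plus_epochs': 293

293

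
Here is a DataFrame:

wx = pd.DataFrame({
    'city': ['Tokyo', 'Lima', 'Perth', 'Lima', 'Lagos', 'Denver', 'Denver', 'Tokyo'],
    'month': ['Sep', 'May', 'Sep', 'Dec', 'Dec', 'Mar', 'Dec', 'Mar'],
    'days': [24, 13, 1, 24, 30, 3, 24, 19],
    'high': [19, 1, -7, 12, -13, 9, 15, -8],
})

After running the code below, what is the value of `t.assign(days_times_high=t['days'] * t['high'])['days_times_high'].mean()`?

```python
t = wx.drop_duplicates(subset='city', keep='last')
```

19.8

drop duplicate city (keep=last):
     city month  days  high
2   Perth   Sep     1    -7
3    Lima   Dec    24    12
4   Lagos   Dec    30   -13
6  Denver   Dec    24    15
7   Tokyo   Mar    19    -8
add column days_times_high = t['days'] * t['high']:
     city month  days  high  days_times_high
2   Perth   Sep     1    -7               -7
3    Lima   Dec    24    12              288
4   Lagos   Dec    30   -13             -390
6  Denver   Dec    24    15              360
7   Tokyo   Mar    19    -8             -152
Then the mean of column 'days_times_high': 19.8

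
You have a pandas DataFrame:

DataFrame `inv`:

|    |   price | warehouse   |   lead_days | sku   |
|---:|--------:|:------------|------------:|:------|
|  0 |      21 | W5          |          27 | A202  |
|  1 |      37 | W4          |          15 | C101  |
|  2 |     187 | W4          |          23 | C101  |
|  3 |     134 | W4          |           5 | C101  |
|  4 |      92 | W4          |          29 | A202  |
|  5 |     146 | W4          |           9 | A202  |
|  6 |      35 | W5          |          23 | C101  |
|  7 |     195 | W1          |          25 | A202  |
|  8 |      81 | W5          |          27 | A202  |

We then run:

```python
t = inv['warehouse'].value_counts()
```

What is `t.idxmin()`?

W1

value_counts of warehouse:
warehouse
W4    5
W5    3
W1    1
Name: count, dtype: int64
Hence W1.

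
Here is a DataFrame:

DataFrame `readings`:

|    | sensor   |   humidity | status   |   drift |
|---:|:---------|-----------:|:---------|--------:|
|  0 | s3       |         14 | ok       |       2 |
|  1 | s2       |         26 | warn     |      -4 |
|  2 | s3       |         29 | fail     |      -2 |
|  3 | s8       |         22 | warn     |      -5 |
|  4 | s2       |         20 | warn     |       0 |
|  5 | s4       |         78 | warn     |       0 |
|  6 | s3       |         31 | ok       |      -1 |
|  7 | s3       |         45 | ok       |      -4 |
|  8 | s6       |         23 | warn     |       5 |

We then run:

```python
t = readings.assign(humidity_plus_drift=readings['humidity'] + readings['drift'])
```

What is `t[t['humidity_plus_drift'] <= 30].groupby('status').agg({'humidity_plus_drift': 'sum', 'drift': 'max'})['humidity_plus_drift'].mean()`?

53.3333333333

add column humidity_plus_drift = readings['humidity'] + readings['drift']:
  sensor  humidity status  drift  humidity_plus_drift
0     s3        14     ok      2                   16
1     s2        26   warn     -4                   22
2     s3        29   fail     -2                   27
3     s8        22   warn     -5                   17
4     s2        20   warn      0                   20
5     s4        78   warn      0                   78
6     s3        31     ok     -1                   30
7     s3        45     ok     -4                   41
8     s6        23   warn      5                   28
filter rows where humidity_plus_drift <= 30:
  sensor  humidity status  drift  humidity_plus_drift
0     s3        14     ok      2                   16
1     s2        26   warn     -4                   22
2     s3        29   fail     -2                   27
3     s8        22   warn     -5                   17
4     s2        20   warn      0                   20
6     s3        31     ok     -1                   30
8     s6        23   warn      5                   28
group by status: sum(humidity_plus_drift), max(drift):
        humidity_plus_drift  drift
status                            
fail                     27     -2
ok                       46      2
warn                     87      5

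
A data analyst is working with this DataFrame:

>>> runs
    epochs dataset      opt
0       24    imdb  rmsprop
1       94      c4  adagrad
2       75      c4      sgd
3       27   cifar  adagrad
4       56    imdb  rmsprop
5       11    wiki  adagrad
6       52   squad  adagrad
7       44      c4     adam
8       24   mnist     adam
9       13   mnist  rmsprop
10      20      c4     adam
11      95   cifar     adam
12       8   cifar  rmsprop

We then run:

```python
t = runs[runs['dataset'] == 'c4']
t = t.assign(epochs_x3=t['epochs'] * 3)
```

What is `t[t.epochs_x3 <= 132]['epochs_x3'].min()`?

filter rows where dataset == 'c4':
    epochs dataset      opt
1       94      c4  adagrad
2       75      c4      sgd
7       44      c4     adam
10      20      c4     adam
add column epochs_x3 = t['epochs'] * 3:
    epochs dataset      opt  epochs_x3
1       94      c4  adagrad        282
2       75      c4      sgd        225
7       44      c4     adam        132
10      20      c4     adam         60
filter rows where epochs_x3 <= 132:
    epochs dataset   opt  epochs_x3
7       44      c4  adam        132
10      20      c4  adam         60
Taking the min of column 'epochs_x3' gives 60.

60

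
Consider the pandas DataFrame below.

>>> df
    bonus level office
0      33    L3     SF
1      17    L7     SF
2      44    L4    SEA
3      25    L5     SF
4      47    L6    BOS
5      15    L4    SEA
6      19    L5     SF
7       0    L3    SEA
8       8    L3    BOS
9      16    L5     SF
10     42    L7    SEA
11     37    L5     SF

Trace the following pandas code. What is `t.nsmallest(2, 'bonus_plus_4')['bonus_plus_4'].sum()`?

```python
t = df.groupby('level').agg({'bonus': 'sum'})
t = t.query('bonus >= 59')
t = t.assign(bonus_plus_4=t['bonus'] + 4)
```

group by level, sum of bonus:
       bonus
level       
L3        41
L4        59
L5        97
L6        47
L7        59
filter rows where bonus >= 59:
       bonus
level       
L4        59
L5        97
L7        59
add column bonus_plus_4 = t['bonus'] + 4:
       bonus  bonus_plus_4
level                     
L4        59            63
L5        97           101
L7        59            63
take 2 rows with smallest bonus_plus_4:
       bonus  bonus_plus_4
level                     
L4        59            63
L7        59            63

126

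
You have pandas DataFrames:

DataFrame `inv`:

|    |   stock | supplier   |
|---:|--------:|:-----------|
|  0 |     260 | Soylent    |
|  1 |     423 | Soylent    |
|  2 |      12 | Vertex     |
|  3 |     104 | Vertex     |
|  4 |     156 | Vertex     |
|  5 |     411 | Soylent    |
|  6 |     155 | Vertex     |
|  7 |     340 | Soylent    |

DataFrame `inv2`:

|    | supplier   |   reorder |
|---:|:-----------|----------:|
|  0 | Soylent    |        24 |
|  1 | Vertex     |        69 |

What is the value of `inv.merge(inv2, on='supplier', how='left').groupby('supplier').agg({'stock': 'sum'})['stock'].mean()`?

merge on 'supplier' (how='left') → 8 rows:
   stock supplier  reorder
0    260  Soylent       24
1    423  Soylent       24
2     12   Vertex       69
3    104   Vertex       69
4    156   Vertex       69
5    411  Soylent       24
6    155   Vertex       69
7    340  Soylent       24
group by supplier, sum of stock:
          stock
supplier       
Soylent    1434
Vertex      427

930.5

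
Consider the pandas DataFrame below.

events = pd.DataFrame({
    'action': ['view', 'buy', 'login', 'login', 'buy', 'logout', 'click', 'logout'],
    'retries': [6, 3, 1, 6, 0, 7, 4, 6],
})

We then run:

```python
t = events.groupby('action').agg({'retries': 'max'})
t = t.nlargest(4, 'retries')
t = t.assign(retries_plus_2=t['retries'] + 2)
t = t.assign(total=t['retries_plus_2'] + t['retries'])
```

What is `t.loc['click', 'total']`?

group by action, max of retries:
        retries
action         
buy           3
click         4
login         6
logout        7
view          6
take 4 rows with largest retries:
        retries
action         
logout        7
login         6
view          6
click         4
add column retries_plus_2 = t['retries'] + 2:
        retries  retries_plus_2
action                         
logout        7               9
login         6               8
view          6               8
click         4               6
add column total = t['retries_plus_2'] + t['retries']:
        retries  retries_plus_2  total
action                                
logout        7               9     16
login         6               8     14
view          6               8     14
click         4               6     10
Reading off the value at row 'click', column 'total', we get 10.

10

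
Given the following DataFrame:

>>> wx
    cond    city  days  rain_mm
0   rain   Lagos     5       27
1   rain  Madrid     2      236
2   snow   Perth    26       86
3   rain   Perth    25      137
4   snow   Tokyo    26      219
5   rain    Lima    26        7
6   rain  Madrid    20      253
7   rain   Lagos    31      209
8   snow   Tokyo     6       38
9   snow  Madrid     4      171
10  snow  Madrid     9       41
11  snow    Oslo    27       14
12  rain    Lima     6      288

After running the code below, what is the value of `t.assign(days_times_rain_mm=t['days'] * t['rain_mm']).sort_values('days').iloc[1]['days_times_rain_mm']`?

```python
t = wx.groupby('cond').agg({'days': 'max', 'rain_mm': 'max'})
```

8928

group by cond: max(days), max(rain_mm):
      days  rain_mm
cond               
rain    31      288
snow    27      219
add column days_times_rain_mm = t['days'] * t['rain_mm']:
      days  rain_mm  days_times_rain_mm
cond                                   
rain    31      288                8928
snow    27      219                5913
sort by days:
      days  rain_mm  days_times_rain_mm
cond                                   
snow    27      219                5913
rain    31      288                8928
Hence 8928.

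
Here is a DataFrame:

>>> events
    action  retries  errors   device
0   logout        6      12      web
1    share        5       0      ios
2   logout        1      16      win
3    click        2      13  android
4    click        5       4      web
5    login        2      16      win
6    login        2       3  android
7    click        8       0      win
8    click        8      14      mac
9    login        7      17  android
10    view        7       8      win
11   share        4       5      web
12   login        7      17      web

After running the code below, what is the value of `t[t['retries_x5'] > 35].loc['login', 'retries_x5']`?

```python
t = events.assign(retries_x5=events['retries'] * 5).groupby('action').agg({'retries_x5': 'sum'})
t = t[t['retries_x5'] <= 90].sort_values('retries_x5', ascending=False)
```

add column retries_x5 = events['retries'] * 5:
    action  retries  errors   device  retries_x5
0   logout        6      12      web          30
1    share        5       0      ios          25
2   logout        1      16      win           5
3    click        2      13  android          10
4    click        5       4      web          25
5    login        2      16      win          10
6    login        2       3  android          10
7    click        8       0      win          40
8    click        8      14      mac          40
9    login        7      17  android          35
10    view        7       8      win          35
11   share        4       5      web          20
12   login        7      17      web          35
group by action, sum of retries_x5:
        retries_x5
action            
click          115
login           90
logout          35
share           45
view            35
filter rows where retries_x5 <= 90:
        retries_x5
action            
login           90
logout          35
share           45
view            35
sort by retries_x5 descending:
        retries_x5
action            
login           90
share           45
logout          35
view            35
filter rows where retries_x5 > 35:
        retries_x5
action            
login           90
share           45
The value at row 'login', column 'retries_x5' is 90.

90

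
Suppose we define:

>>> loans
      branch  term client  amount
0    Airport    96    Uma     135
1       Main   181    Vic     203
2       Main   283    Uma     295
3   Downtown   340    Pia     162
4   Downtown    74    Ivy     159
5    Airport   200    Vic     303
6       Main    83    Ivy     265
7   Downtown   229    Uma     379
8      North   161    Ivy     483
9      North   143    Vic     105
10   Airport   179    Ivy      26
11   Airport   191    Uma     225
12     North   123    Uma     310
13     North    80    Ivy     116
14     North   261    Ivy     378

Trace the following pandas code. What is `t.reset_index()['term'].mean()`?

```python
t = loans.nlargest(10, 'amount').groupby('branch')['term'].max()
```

take 10 rows with largest amount:
      branch  term client  amount
8      North   161    Ivy     483
7   Downtown   229    Uma     379
14     North   261    Ivy     378
12     North   123    Uma     310
5    Airport   200    Vic     303
2       Main   283    Uma     295
6       Main    83    Ivy     265
11   Airport   191    Uma     225
1       Main   181    Vic     203
3   Downtown   340    Pia     162
group by branch, max of term:
branch
Airport     200
Downtown    340
Main        283
North       261
Name: term, dtype: int64
reset_index():
     branch  term
0   Airport   200
1  Downtown   340
2      Main   283
3     North   261
Taking the mean of column 'term' gives 271.0.

271.0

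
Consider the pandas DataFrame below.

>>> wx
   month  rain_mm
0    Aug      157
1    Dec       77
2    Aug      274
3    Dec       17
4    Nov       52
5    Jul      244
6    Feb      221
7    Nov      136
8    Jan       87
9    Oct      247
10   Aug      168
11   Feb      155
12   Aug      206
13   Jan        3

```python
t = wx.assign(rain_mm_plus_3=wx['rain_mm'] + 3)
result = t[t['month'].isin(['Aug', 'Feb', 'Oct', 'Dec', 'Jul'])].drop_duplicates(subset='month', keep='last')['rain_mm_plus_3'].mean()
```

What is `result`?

add column rain_mm_plus_3 = wx['rain_mm'] + 3:
   month  rain_mm  rain_mm_plus_3
0    Aug      157             160
1    Dec       77              80
2    Aug      274             277
3    Dec       17              20
4    Nov       52              55
5    Jul      244             247
6    Feb      221             224
7    Nov      136             139
8    Jan       87              90
9    Oct      247             250
10   Aug      168             171
11   Feb      155             158
12   Aug      206             209
13   Jan        3               6
filter rows where month in ['Aug', 'Feb', 'Oct', 'Dec', 'Jul']:
   month  rain_mm  rain_mm_plus_3
0    Aug      157             160
1    Dec       77              80
2    Aug      274             277
3    Dec       17              20
5    Jul      244             247
6    Feb      221             224
9    Oct      247             250
10   Aug      168             171
11   Feb      155             158
12   Aug      206             209
drop duplicate month (keep=last):
   month  rain_mm  rain_mm_plus_3
3    Dec       17              20
5    Jul      244             247
9    Oct      247             250
11   Feb      155             158
12   Aug      206             209
mean of column 'rain_mm_plus_3' → 176.8

176.8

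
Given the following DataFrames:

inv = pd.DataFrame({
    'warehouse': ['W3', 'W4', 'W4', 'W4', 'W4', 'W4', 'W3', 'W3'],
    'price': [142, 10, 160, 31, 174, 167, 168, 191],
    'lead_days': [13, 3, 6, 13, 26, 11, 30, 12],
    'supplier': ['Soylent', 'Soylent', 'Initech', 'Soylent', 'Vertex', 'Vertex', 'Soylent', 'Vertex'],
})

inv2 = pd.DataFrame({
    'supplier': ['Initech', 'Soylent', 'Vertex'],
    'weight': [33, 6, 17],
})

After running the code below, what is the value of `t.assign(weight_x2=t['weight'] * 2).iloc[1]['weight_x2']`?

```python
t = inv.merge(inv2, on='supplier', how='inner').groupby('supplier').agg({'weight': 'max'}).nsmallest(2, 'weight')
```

34

merge on 'supplier' (how='inner') → 8 rows:
  warehouse  price  lead_days supplier  weight
0        W3    142         13  Soylent       6
1        W4     10          3  Soylent       6
2        W4    160          6  Initech      33
3        W4     31         13  Soylent       6
4        W4    174         26   Vertex      17
5        W4    167         11   Vertex      17
6        W3    168         30  Soylent       6
7        W3    191         12   Vertex      17
group by supplier, max of weight:
          weight
supplier        
Initech       33
Soylent        6
Vertex        17
take 2 rows with smallest weight:
          weight
supplier        
Soylent        6
Vertex        17
add column weight_x2 = t['weight'] * 2:
          weight  weight_x2
supplier                   
Soylent        6         12
Vertex        17         34
Taking the value at position 1, column 'weight_x2' gives 34.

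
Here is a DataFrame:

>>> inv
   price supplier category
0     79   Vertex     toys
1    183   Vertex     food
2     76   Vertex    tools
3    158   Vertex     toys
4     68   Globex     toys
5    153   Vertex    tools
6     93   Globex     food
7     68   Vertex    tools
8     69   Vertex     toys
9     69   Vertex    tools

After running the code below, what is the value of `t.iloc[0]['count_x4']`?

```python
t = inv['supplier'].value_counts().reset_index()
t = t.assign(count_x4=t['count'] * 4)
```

32

value_counts of supplier:
supplier
Vertex    8
Globex    2
Name: count, dtype: int64
reset_index():
  supplier  count
0   Vertex      8
1   Globex      2
add column count_x4 = t['count'] * 4:
  supplier  count  count_x4
0   Vertex      8        32
1   Globex      2         8
Then the value at position 0, column 'count_x4': 32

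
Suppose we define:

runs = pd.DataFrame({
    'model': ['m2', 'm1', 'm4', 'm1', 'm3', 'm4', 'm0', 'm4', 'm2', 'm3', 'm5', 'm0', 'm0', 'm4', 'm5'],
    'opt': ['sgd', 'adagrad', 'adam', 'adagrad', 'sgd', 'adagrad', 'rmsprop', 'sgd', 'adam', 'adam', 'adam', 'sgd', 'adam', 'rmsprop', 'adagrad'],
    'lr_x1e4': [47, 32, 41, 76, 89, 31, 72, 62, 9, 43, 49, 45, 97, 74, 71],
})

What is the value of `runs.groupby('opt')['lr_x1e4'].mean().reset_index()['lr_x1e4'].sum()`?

group by opt, mean of lr_x1e4:
opt
adagrad    52.50
adam       47.80
rmsprop    73.00
sgd        60.75
Name: lr_x1e4, dtype: float64
reset_index():
       opt  lr_x1e4
0  adagrad    52.50
1     adam    47.80
2  rmsprop    73.00
3      sgd    60.75

234.05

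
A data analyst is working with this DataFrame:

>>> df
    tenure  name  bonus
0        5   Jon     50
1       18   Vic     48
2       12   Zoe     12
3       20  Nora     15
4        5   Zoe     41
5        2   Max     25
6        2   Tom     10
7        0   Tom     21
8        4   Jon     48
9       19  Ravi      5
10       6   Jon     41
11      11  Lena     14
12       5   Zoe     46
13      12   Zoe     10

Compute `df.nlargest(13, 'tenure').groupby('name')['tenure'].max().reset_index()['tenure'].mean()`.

11.25

take 13 rows with largest tenure:
    tenure  name  bonus
3       20  Nora     15
9       19  Ravi      5
1       18   Vic     48
2       12   Zoe     12
13      12   Zoe     10
11      11  Lena     14
10       6   Jon     41
0        5   Jon     50
4        5   Zoe     41
12       5   Zoe     46
8        4   Jon     48
5        2   Max     25
6        2   Tom     10
group by name, max of tenure:
name
Jon      6
Lena    11
Max      2
Nora    20
Ravi    19
Tom      2
Vic     18
Zoe     12
Name: tenure, dtype: int64
reset_index():
   name  tenure
0   Jon       6
1  Lena      11
2   Max       2
3  Nora      20
4  Ravi      19
5   Tom       2
6   Vic      18
7   Zoe      12
Then the mean of column 'tenure': 11.25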